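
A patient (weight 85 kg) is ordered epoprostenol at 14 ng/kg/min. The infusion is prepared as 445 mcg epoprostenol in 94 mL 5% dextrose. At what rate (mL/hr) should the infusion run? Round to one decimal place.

Dose = 14 ng/kg/min × 85 kg = 1190 ng/min
1190 ng/min × 60 min/hr = 71400 ng/hr
Concentration = 445 mcg ÷ 94 mL = 4.734043 mcg/mL = 4734.043 ng/mL
Rate = 71400 ng/hr ÷ 4734.043 ng/mL = 15.08225 mL/hr

15.1 mL/hr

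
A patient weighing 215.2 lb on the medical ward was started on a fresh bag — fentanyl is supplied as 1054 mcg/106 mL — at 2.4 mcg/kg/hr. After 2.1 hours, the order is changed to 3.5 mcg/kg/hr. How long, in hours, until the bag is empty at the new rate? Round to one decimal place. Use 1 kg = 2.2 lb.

1.6 hours

Initial rate:
Weight = 215.2 lb ÷ 2.2 lb/kg = 97.81818 kg
Dose = 2.4 mcg/kg/hr × 97.81818 kg = 234.7636 mcg/hr
Concentration = 1054 mcg ÷ 106 mL = 9.943396 mcg/mL
Rate = 234.7636 mcg/hr ÷ 9.943396 mcg/mL = 23.61001 mL/hr
Volume infused so far = 23.61001 mL/hr × 2.1 hr = 49.58101 mL
Volume remaining = 106 − 49.58101 = 56.41899 mL
New rate:
Dose = 3.5 mcg/kg/hr × 97.81818 kg = 342.3636 mcg/hr
Rate = 342.3636 mcg/hr ÷ 9.943396 mcg/mL = 34.43126 mL/hr
Time remaining = 56.41899 mL ÷ 34.43126 mL/hr = 1.638598 hr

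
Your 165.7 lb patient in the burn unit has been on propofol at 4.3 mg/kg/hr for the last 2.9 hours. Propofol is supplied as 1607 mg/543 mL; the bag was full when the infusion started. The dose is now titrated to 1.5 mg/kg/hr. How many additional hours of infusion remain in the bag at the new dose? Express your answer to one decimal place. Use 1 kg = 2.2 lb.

Initial rate:
Weight = 165.7 lb ÷ 2.2 lb/kg = 75.31818 kg
Dose = 4.3 mg/kg/hr × 75.31818 kg = 323.8682 mg/hr
Concentration = 1607 mg ÷ 543 mL = 2.959484 mg/mL
Rate = 323.8682 mg/hr ÷ 2.959484 mg/mL = 109.434 mL/hr
Volume infused so far = 109.434 mL/hr × 2.9 hr = 317.3586 mL
Volume remaining = 543 − 317.3586 = 225.6414 mL
New rate:
Dose = 1.5 mg/kg/hr × 75.31818 kg = 112.9773 mg/hr
Rate = 112.9773 mg/hr ÷ 2.959484 mg/mL = 38.17465 mL/hr
Time remaining = 225.6414 mL ÷ 38.17465 mL/hr = 5.910766 hr

5.9 hours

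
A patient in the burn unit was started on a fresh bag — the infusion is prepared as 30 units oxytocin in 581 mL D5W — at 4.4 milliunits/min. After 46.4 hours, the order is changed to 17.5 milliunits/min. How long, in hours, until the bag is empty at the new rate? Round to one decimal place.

16.9 hours

Initial rate:
4.4 milliunits/min × 60 min/hr = 264 milliunits/hr
Concentration = 30 units ÷ 581 mL = 0.05163511 units/mL = 51.63511 milliunits/mL
Rate = 264 milliunits/hr ÷ 51.63511 milliunits/mL = 5.1128 mL/hr
Volume infused so far = 5.1128 mL/hr × 46.4 hr = 237.2339 mL
Volume remaining = 581 − 237.2339 = 343.7661 mL
New rate:
17.5 milliunits/min × 60 min/hr = 1050 milliunits/hr
Rate = 1050 milliunits/hr ÷ 51.63511 milliunits/mL = 20.335 mL/hr
Time remaining = 343.7661 mL ÷ 20.335 mL/hr = 16.90514 hr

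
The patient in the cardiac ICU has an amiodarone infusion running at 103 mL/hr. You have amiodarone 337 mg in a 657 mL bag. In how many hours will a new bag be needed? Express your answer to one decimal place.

6.4 hours

Duration = 657 mL ÷ 103 mL/hr = 6.378641 hr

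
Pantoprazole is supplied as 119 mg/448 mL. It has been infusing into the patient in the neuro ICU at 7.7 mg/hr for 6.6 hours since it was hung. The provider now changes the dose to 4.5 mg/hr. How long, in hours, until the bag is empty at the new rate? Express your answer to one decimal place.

Initial rate:
Concentration = 119 mg ÷ 448 mL = 0.265625 mg/mL
Rate = 7.7 mg/hr ÷ 0.265625 mg/mL = 28.98824 mL/hr
Volume infused so far = 28.98824 mL/hr × 6.6 hr = 191.3224 mL
Volume remaining = 448 − 191.3224 = 256.6776 mL
New rate:
Rate = 4.5 mg/hr ÷ 0.265625 mg/mL = 16.94118 mL/hr
Time remaining = 256.6776 mL ÷ 16.94118 mL/hr = 15.15111 hr

15.2 hours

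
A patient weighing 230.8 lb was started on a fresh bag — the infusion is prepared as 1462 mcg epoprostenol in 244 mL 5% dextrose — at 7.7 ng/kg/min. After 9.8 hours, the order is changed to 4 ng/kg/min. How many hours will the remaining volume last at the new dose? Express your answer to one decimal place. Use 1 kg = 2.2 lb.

Initial rate:
Weight = 230.8 lb ÷ 2.2 lb/kg = 104.9091 kg
Dose = 7.7 ng/kg/min × 104.9091 kg = 807.8 ng/min
807.8 ng/min × 60 min/hr = 48468 ng/hr
Concentration = 1462 mcg ÷ 244 mL = 5.991803 mcg/mL = 5991.803 ng/mL
Rate = 48468 ng/hr ÷ 5991.803 ng/mL = 8.089051 mL/hr
Volume infused so far = 8.089051 mL/hr × 9.8 hr = 79.2727 mL
Volume remaining = 244 − 79.2727 = 164.7273 mL
New rate:
Dose = 4 ng/kg/min × 104.9091 kg = 419.6364 ng/min
419.6364 ng/min × 60 min/hr = 25178.18 ng/hr
Rate = 25178.18 ng/hr ÷ 5991.803 ng/mL = 4.202104 mL/hr
Time remaining = 164.7273 mL ÷ 4.202104 mL/hr = 39.20115 hr

39.2 hours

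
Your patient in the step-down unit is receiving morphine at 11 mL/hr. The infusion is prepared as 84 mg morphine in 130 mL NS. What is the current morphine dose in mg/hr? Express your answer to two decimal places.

Concentration = 84 mg ÷ 130 mL = 0.6461538 mg/mL
Drug rate = 11 mL/hr × 0.6461538 mg/mL = 7.107692 mg/hr

7.11 mg/hr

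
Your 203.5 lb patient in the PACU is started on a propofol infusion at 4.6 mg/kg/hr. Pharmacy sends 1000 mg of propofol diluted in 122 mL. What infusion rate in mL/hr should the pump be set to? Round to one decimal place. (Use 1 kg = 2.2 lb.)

51.9 mL/hr

Weight = 203.5 lb ÷ 2.2 lb/kg = 92.5 kg
Dose = 4.6 mg/kg/hr × 92.5 kg = 425.5 mg/hr
Concentration = 1000 mg ÷ 122 mL = 8.196721 mg/mL
Rate = 425.5 mg/hr ÷ 8.196721 mg/mL = 51.911 mL/hr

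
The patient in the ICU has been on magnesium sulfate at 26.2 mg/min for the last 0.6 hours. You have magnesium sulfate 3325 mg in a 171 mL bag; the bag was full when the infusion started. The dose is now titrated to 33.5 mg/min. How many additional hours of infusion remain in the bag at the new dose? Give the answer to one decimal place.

Initial rate:
26.2 mg/min × 60 min/hr = 1572 mg/hr
Concentration = 3325 mg ÷ 171 mL = 19.44444 mg/mL
Rate = 1572 mg/hr ÷ 19.44444 mg/mL = 80.84571 mL/hr
Volume infused so far = 80.84571 mL/hr × 0.6 hr = 48.50743 mL
Volume remaining = 171 − 48.50743 = 122.4926 mL
New rate:
33.5 mg/min × 60 min/hr = 2010 mg/hr
Rate = 2010 mg/hr ÷ 19.44444 mg/mL = 103.3714 mL/hr
Time remaining = 122.4926 mL ÷ 103.3714 mL/hr = 1.184975 hr

1.2 hours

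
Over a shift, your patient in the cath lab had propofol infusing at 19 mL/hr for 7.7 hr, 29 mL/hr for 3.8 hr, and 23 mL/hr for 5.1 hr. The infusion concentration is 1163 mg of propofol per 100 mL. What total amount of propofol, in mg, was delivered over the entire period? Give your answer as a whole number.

Concentration = 1163 mg ÷ 100 mL = 11.63 mg/mL
Stage 1: 19 mL/hr × 7.7 hr = 146.3 mL → 146.3 mL × 11.63 mg/mL = 1701.469 mg
Stage 2: 29 mL/hr × 3.8 hr = 110.2 mL → 110.2 mL × 11.63 mg/mL = 1281.626 mg
Stage 3: 23 mL/hr × 5.1 hr = 117.3 mL → 117.3 mL × 11.63 mg/mL = 1364.199 mg
Total = 1701.469 + 1281.626 + 1364.199 = 4347.294 mg

4347 mg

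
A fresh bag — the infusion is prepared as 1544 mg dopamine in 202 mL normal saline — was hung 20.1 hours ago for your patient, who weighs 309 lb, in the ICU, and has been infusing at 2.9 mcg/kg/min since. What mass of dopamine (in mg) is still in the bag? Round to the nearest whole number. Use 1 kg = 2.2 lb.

Weight = 309 lb ÷ 2.2 lb/kg = 140.4545 kg
Dose = 2.9 mcg/kg/min × 140.4545 kg = 407.3182 mcg/min
407.3182 mcg/min × 60 min/hr = 24439.09 mcg/hr
Concentration = 1544 mg ÷ 202 mL = 7.643564 mg/mL = 7643.564 mcg/mL
Rate = 24439.09 mcg/hr ÷ 7643.564 mcg/mL = 3.197342 mL/hr
Volume infused = 3.197342 mL/hr × 20.1 hr = 64.26658 mL
Volume remaining = 202 − 64.26658 = 137.7334 mL
Drug remaining = 137.7334 mL × 7643.564 mcg/mL = 1052774 mcg = 1052.774 mg

1053 mg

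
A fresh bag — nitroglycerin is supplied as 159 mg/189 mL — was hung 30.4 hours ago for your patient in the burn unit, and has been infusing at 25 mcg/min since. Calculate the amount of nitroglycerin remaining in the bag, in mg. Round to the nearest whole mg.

25 mcg/min × 60 min/hr = 1500 mcg/hr
Concentration = 159 mg ÷ 189 mL = 0.8412698 mg/mL = 841.2698 mcg/mL
Rate = 1500 mcg/hr ÷ 841.2698 mcg/mL = 1.783019 mL/hr
Volume infused = 1.783019 mL/hr × 30.4 hr = 54.20377 mL
Volume remaining = 189 − 54.20377 = 134.7962 mL
Drug remaining = 134.7962 mL × 841.2698 mcg/mL = 113400 mcg = 113.4 mg

113 mg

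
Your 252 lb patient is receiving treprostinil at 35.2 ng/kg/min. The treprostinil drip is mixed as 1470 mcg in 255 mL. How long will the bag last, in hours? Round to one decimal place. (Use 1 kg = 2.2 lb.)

6.1 hours

Weight = 252 lb ÷ 2.2 lb/kg = 114.5455 kg
Dose = 35.2 ng/kg/min × 114.5455 kg = 4032 ng/min
4032 ng/min × 60 min/hr = 241920 ng/hr
Concentration = 1470 mcg ÷ 255 mL = 5.764706 mcg/mL = 5764.706 ng/mL
Rate = 241920 ng/hr ÷ 5764.706 ng/mL = 41.96571 mL/hr
Duration = 255 mL ÷ 41.96571 mL/hr = 6.076389 hr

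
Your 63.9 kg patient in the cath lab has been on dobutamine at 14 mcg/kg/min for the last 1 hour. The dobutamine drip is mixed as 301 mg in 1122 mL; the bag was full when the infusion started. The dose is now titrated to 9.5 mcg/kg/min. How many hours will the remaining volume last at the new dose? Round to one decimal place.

Initial rate:
Dose = 14 mcg/kg/min × 63.9 kg = 894.6 mcg/min
894.6 mcg/min × 60 min/hr = 53676 mcg/hr
Concentration = 301 mg ÷ 1122 mL = 0.2682709 mg/mL = 268.2709 mcg/mL
Rate = 53676 mcg/hr ÷ 268.2709 mcg/mL = 200.0813 mL/hr
Volume infused so far = 200.0813 mL/hr × 1 hr = 200.0813 mL
Volume remaining = 1122 − 200.0813 = 921.9187 mL
New rate:
Dose = 9.5 mcg/kg/min × 63.9 kg = 607.05 mcg/min
607.05 mcg/min × 60 min/hr = 36423 mcg/hr
Rate = 36423 mcg/hr ÷ 268.2709 mcg/mL = 135.7695 mL/hr
Time remaining = 921.9187 mL ÷ 135.7695 mL/hr = 6.790325 hr

6.8 hours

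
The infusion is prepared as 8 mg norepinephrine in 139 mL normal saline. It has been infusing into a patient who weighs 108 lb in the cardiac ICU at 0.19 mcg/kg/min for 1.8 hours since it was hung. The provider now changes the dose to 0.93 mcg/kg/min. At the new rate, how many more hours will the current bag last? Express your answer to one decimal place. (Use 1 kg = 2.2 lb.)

Initial rate:
Weight = 108 lb ÷ 2.2 lb/kg = 49.09091 kg
Dose = 0.19 mcg/kg/min × 49.09091 kg = 9.327273 mcg/min
9.327273 mcg/min × 60 min/hr = 559.6364 mcg/hr
Concentration = 8 mg ÷ 139 mL = 0.05755396 mg/mL = 57.55396 mcg/mL
Rate = 559.6364 mcg/hr ÷ 57.55396 mcg/mL = 9.723682 mL/hr
Volume infused so far = 9.723682 mL/hr × 1.8 hr = 17.50263 mL
Volume remaining = 139 − 17.50263 = 121.4974 mL
New rate:
Dose = 0.93 mcg/kg/min × 49.09091 kg = 45.65455 mcg/min
45.65455 mcg/min × 60 min/hr = 2739.273 mcg/hr
Rate = 2739.273 mcg/hr ÷ 57.55396 mcg/mL = 47.59486 mL/hr
Time remaining = 121.4974 mL ÷ 47.59486 mL/hr = 2.552741 hr

2.6 hours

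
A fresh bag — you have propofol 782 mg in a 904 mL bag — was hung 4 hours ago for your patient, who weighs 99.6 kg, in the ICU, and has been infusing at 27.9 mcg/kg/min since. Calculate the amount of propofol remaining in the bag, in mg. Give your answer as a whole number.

Dose = 27.9 mcg/kg/min × 99.6 kg = 2778.84 mcg/min
2778.84 mcg/min × 60 min/hr = 166730.4 mcg/hr
Concentration = 782 mg ÷ 904 mL = 0.8650442 mg/mL = 865.0442 mcg/mL
Rate = 166730.4 mcg/hr ÷ 865.0442 mcg/mL = 192.742 mL/hr
Volume infused = 192.742 mL/hr × 4 hr = 770.9682 mL
Volume remaining = 904 − 770.9682 = 133.0318 mL
Drug remaining = 133.0318 mL × 865.0442 mcg/mL = 115078.4 mcg = 115.0784 mg

115 mg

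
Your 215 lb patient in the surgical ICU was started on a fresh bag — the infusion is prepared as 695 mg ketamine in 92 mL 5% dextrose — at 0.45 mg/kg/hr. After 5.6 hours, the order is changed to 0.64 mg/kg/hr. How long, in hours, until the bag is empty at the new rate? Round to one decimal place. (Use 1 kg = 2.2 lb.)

Initial rate:
Weight = 215 lb ÷ 2.2 lb/kg = 97.72727 kg
Dose = 0.45 mg/kg/hr × 97.72727 kg = 43.97727 mg/hr
Concentration = 695 mg ÷ 92 mL = 7.554348 mg/mL
Rate = 43.97727 mg/hr ÷ 7.554348 mg/mL = 5.821452 mL/hr
Volume infused so far = 5.821452 mL/hr × 5.6 hr = 32.60013 mL
Volume remaining = 92 − 32.60013 = 59.39987 mL
New rate:
Dose = 0.64 mg/kg/hr × 97.72727 kg = 62.54545 mg/hr
Rate = 62.54545 mg/hr ÷ 7.554348 mg/mL = 8.279398 mL/hr
Time remaining = 59.39987 mL ÷ 8.279398 mL/hr = 7.174419 hr

7.2 hours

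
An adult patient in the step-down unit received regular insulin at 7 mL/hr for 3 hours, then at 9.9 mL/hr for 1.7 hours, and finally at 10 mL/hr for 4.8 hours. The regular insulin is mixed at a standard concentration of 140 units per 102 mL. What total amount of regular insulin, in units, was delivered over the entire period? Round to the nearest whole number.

118 units

Concentration = 140 units ÷ 102 mL = 1.372549 units/mL
Stage 1: 7 mL/hr × 3 hr = 21 mL → 21 mL × 1.372549 units/mL = 28.82353 units
Stage 2: 9.9 mL/hr × 1.7 hr = 16.83 mL → 16.83 mL × 1.372549 units/mL = 23.1 units
Stage 3: 10 mL/hr × 4.8 hr = 48 mL → 48 mL × 1.372549 units/mL = 65.88235 units
Total = 28.82353 + 23.1 + 65.88235 = 117.8059 units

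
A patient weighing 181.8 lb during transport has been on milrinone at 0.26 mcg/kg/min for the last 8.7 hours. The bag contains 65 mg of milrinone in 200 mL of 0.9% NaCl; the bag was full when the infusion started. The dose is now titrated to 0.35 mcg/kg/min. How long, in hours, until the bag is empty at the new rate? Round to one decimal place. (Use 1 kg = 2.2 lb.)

Initial rate:
Weight = 181.8 lb ÷ 2.2 lb/kg = 82.63636 kg
Dose = 0.26 mcg/kg/min × 82.63636 kg = 21.48545 mcg/min
21.48545 mcg/min × 60 min/hr = 1289.127 mcg/hr
Concentration = 65 mg ÷ 200 mL = 0.325 mg/mL = 325 mcg/mL
Rate = 1289.127 mcg/hr ÷ 325 mcg/mL = 3.966545 mL/hr
Volume infused so far = 3.966545 mL/hr × 8.7 hr = 34.50895 mL
Volume remaining = 200 − 34.50895 = 165.4911 mL
New rate:
Dose = 0.35 mcg/kg/min × 82.63636 kg = 28.92273 mcg/min
28.92273 mcg/min × 60 min/hr = 1735.364 mcg/hr
Rate = 1735.364 mcg/hr ÷ 325 mcg/mL = 5.33958 mL/hr
Time remaining = 165.4911 mL ÷ 5.33958 mL/hr = 30.99327 hr

31.0 hours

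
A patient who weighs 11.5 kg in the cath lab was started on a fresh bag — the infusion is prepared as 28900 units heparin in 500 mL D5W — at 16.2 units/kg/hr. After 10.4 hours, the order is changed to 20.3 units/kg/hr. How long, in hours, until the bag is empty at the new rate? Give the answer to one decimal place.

Initial rate:
Dose = 16.2 units/kg/hr × 11.5 kg = 186.3 units/hr
Concentration = 28900 units ÷ 500 mL = 57.8 units/mL
Rate = 186.3 units/hr ÷ 57.8 units/mL = 3.223183 mL/hr
Volume infused so far = 3.223183 mL/hr × 10.4 hr = 33.52111 mL
Volume remaining = 500 − 33.52111 = 466.4789 mL
New rate:
Dose = 20.3 units/kg/hr × 11.5 kg = 233.45 units/hr
Rate = 233.45 units/hr ÷ 57.8 units/mL = 4.038927 mL/hr
Time remaining = 466.4789 mL ÷ 4.038927 mL/hr = 115.4957 hr

115.5 hours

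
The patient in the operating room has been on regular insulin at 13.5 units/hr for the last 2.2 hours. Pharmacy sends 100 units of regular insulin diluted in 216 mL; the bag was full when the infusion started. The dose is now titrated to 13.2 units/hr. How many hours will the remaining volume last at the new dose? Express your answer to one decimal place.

Initial rate:
Concentration = 100 units ÷ 216 mL = 0.462963 units/mL
Rate = 13.5 units/hr ÷ 0.462963 units/mL = 29.16 mL/hr
Volume infused so far = 29.16 mL/hr × 2.2 hr = 64.152 mL
Volume remaining = 216 − 64.152 = 151.848 mL
New rate:
Rate = 13.2 units/hr ÷ 0.462963 units/mL = 28.512 mL/hr
Time remaining = 151.848 mL ÷ 28.512 mL/hr = 5.325758 hr

5.3 hours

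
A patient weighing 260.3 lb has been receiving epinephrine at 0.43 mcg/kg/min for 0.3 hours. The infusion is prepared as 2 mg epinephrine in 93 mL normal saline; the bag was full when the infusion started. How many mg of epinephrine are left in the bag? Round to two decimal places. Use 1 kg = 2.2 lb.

1.08 mg

Weight = 260.3 lb ÷ 2.2 lb/kg = 118.3182 kg
Dose = 0.43 mcg/kg/min × 118.3182 kg = 50.87682 mcg/min
50.87682 mcg/min × 60 min/hr = 3052.609 mcg/hr
Concentration = 2 mg ÷ 93 mL = 0.02150538 mg/mL = 21.50538 mcg/mL
Rate = 3052.609 mcg/hr ÷ 21.50538 mcg/mL = 141.9463 mL/hr
Volume infused = 141.9463 mL/hr × 0.3 hr = 42.5839 mL
Volume remaining = 93 − 42.5839 = 50.4161 mL
Drug remaining = 50.4161 mL × 21.50538 mcg/mL = 1084.217 mcg = 1.084217 mg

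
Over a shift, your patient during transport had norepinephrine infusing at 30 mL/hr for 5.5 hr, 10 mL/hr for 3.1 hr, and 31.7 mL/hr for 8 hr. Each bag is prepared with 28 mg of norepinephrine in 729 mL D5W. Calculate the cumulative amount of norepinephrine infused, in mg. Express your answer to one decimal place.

Concentration = 28 mg ÷ 729 mL = 0.03840878 mg/mL
Stage 1: 30 mL/hr × 5.5 hr = 165 mL → 165 mL × 0.03840878 mg/mL = 6.337449 mg
Stage 2: 10 mL/hr × 3.1 hr = 31 mL → 31 mL × 0.03840878 mg/mL = 1.190672 mg
Stage 3: 31.7 mL/hr × 8 hr = 253.6 mL → 253.6 mL × 0.03840878 mg/mL = 9.740466 mg
Total = 6.337449 + 1.190672 + 9.740466 = 17.26859 mg

17.3 mg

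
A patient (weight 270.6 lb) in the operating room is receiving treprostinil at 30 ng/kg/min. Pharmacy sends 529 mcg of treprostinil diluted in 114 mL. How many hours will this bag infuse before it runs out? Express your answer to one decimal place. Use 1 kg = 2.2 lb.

Weight = 270.6 lb ÷ 2.2 lb/kg = 123 kg
Dose = 30 ng/kg/min × 123 kg = 3690 ng/min
3690 ng/min × 60 min/hr = 221400 ng/hr
Concentration = 529 mcg ÷ 114 mL = 4.640351 mcg/mL = 4640.351 ng/mL
Rate = 221400 ng/hr ÷ 4640.351 ng/mL = 47.71191 mL/hr
Duration = 114 mL ÷ 47.71191 mL/hr = 2.389341 hr

2.4 hours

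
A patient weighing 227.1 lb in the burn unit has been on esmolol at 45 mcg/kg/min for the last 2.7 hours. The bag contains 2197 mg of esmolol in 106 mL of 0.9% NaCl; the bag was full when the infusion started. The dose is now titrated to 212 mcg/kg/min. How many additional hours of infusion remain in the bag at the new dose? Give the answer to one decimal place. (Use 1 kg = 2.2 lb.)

1.1 hours

Initial rate:
Weight = 227.1 lb ÷ 2.2 lb/kg = 103.2273 kg
Dose = 45 mcg/kg/min × 103.2273 kg = 4645.227 mcg/min
4645.227 mcg/min × 60 min/hr = 278713.6 mcg/hr
Concentration = 2197 mg ÷ 106 mL = 20.72642 mg/mL = 20726.42 mcg/mL
Rate = 278713.6 mcg/hr ÷ 20726.42 mcg/mL = 13.44727 mL/hr
Volume infused so far = 13.44727 mL/hr × 2.7 hr = 36.30762 mL
Volume remaining = 106 − 36.30762 = 69.69238 mL
New rate:
Dose = 212 mcg/kg/min × 103.2273 kg = 21884.18 mcg/min
21884.18 mcg/min × 60 min/hr = 1313051 mcg/hr
Rate = 1313051 mcg/hr ÷ 20726.42 mcg/mL = 63.35157 mL/hr
Time remaining = 69.69238 mL ÷ 63.35157 mL/hr = 1.100089 hr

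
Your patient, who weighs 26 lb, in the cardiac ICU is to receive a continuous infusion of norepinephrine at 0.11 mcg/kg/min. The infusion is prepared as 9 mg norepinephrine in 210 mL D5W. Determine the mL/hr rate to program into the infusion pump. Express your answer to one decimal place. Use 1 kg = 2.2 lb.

Weight = 26 lb ÷ 2.2 lb/kg = 11.81818 kg
Dose = 0.11 mcg/kg/min × 11.81818 kg = 1.3 mcg/min
1.3 mcg/min × 60 min/hr = 78 mcg/hr
Concentration = 9 mg ÷ 210 mL = 0.04285714 mg/mL = 42.85714 mcg/mL
Rate = 78 mcg/hr ÷ 42.85714 mcg/mL = 1.82 mL/hr

1.8 mL/hr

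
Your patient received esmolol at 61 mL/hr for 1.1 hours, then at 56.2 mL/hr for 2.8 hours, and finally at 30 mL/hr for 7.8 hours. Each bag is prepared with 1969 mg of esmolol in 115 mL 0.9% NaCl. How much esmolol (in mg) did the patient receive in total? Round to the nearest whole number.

Concentration = 1969 mg ÷ 115 mL = 17.12174 mg/mL
Stage 1: 61 mL/hr × 1.1 hr = 67.1 mL → 67.1 mL × 17.12174 mg/mL = 1148.869 mg
Stage 2: 56.2 mL/hr × 2.8 hr = 157.36 mL → 157.36 mL × 17.12174 mg/mL = 2694.277 mg
Stage 3: 30 mL/hr × 7.8 hr = 234 mL → 234 mL × 17.12174 mg/mL = 4006.487 mg
Total = 1148.869 + 2694.277 + 4006.487 = 7849.633 mg

7850 mg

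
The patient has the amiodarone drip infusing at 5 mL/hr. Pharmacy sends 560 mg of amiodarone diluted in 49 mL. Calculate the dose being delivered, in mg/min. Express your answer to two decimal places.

0.95 mg/min

Concentration = 560 mg ÷ 49 mL = 11.42857 mg/mL
Drug rate = 5 mL/hr × 11.42857 mg/mL = 57.14286 mg/hr
57.14286 mg/hr ÷ 60 min/hr = 0.952381 mg/min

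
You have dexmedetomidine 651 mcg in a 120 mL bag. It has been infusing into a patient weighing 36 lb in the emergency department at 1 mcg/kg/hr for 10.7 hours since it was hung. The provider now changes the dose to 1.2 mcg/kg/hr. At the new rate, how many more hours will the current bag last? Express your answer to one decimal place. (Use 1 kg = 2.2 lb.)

Initial rate:
Weight = 36 lb ÷ 2.2 lb/kg = 16.36364 kg
Dose = 1 mcg/kg/hr × 16.36364 kg = 16.36364 mcg/hr
Concentration = 651 mcg ÷ 120 mL = 5.425 mcg/mL
Rate = 16.36364 mcg/hr ÷ 5.425 mcg/mL = 3.016339 mL/hr
Volume infused so far = 3.016339 mL/hr × 10.7 hr = 32.27482 mL
Volume remaining = 120 − 32.27482 = 87.72518 mL
New rate:
Dose = 1.2 mcg/kg/hr × 16.36364 kg = 19.63636 mcg/hr
Rate = 19.63636 mcg/hr ÷ 5.425 mcg/mL = 3.619606 mL/hr
Time remaining = 87.72518 mL ÷ 3.619606 mL/hr = 24.23611 hr

24.2 hours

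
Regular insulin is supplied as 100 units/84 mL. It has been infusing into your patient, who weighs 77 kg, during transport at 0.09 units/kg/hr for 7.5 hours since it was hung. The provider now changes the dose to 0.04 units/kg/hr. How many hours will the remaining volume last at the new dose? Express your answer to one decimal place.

15.6 hours

Initial rate:
Dose = 0.09 units/kg/hr × 77 kg = 6.93 units/hr
Concentration = 100 units ÷ 84 mL = 1.190476 units/mL
Rate = 6.93 units/hr ÷ 1.190476 units/mL = 5.8212 mL/hr
Volume infused so far = 5.8212 mL/hr × 7.5 hr = 43.659 mL
Volume remaining = 84 − 43.659 = 40.341 mL
New rate:
Dose = 0.04 units/kg/hr × 77 kg = 3.08 units/hr
Rate = 3.08 units/hr ÷ 1.190476 units/mL = 2.5872 mL/hr
Time remaining = 40.341 mL ÷ 2.5872 mL/hr = 15.59253 hr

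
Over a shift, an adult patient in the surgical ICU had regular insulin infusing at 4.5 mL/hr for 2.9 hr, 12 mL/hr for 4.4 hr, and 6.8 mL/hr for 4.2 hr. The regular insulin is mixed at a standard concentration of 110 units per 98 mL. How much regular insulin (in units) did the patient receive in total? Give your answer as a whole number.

Concentration = 110 units ÷ 98 mL = 1.122449 units/mL
Stage 1: 4.5 mL/hr × 2.9 hr = 13.05 mL → 13.05 mL × 1.122449 units/mL = 14.64796 units
Stage 2: 12 mL/hr × 4.4 hr = 52.8 mL → 52.8 mL × 1.122449 units/mL = 59.26531 units
Stage 3: 6.8 mL/hr × 4.2 hr = 28.56 mL → 28.56 mL × 1.122449 units/mL = 32.05714 units
Total = 14.64796 + 59.26531 + 32.05714 = 105.9704 units

106 units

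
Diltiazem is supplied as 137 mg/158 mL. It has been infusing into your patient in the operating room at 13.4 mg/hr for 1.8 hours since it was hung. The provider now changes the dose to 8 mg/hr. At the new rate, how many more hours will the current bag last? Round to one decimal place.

14.1 hours

Initial rate:
Concentration = 137 mg ÷ 158 mL = 0.8670886 mg/mL
Rate = 13.4 mg/hr ÷ 0.8670886 mg/mL = 15.45401 mL/hr
Volume infused so far = 15.45401 mL/hr × 1.8 hr = 27.81723 mL
Volume remaining = 158 − 27.81723 = 130.1828 mL
New rate:
Rate = 8 mg/hr ÷ 0.8670886 mg/mL = 9.226277 mL/hr
Time remaining = 130.1828 mL ÷ 9.226277 mL/hr = 14.11 hr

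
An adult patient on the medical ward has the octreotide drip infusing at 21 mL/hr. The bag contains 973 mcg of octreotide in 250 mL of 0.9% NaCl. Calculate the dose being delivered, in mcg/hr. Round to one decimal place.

81.7 mcg/hr

Concentration = 973 mcg ÷ 250 mL = 3.892 mcg/mL
Drug rate = 21 mL/hr × 3.892 mcg/mL = 81.732 mcg/hr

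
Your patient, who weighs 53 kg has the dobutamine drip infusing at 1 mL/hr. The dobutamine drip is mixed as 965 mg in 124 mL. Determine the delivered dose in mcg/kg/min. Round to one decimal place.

Concentration = 965 mg ÷ 124 mL = 7.782258 mg/mL = 7782.258 mcg/mL
Drug rate = 1 mL/hr × 7782.258 mcg/mL = 7782.258 mcg/hr
7782.258 mcg/hr ÷ 60 min/hr = 129.7043 mcg/min
129.7043 mcg/min ÷ 53 kg = 2.447251 mcg/kg/min

2.4 mcg/kg/min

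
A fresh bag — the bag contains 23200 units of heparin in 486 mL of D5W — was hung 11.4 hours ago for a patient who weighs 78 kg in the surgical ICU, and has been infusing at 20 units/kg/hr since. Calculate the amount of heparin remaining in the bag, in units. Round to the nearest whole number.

5416 units

Dose = 20 units/kg/hr × 78 kg = 1560 units/hr
Concentration = 23200 units ÷ 486 mL = 47.73663 units/mL
Rate = 1560 units/hr ÷ 47.73663 units/mL = 32.67931 mL/hr
Volume infused = 32.67931 mL/hr × 11.4 hr = 372.5441 mL
Volume remaining = 486 − 372.5441 = 113.4559 mL
Drug remaining = 113.4559 mL × 47.73663 units/mL = 5416 units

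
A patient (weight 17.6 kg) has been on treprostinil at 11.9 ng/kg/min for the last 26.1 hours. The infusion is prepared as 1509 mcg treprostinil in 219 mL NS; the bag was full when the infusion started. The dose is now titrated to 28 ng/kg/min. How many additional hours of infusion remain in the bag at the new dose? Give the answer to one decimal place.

39.9 hours

Initial rate:
Dose = 11.9 ng/kg/min × 17.6 kg = 209.44 ng/min
209.44 ng/min × 60 min/hr = 12566.4 ng/hr
Concentration = 1509 mcg ÷ 219 mL = 6.890411 mcg/mL = 6890.411 ng/mL
Rate = 12566.4 ng/hr ÷ 6890.411 ng/mL = 1.823752 mL/hr
Volume infused so far = 1.823752 mL/hr × 26.1 hr = 47.59992 mL
Volume remaining = 219 − 47.59992 = 171.4001 mL
New rate:
Dose = 28 ng/kg/min × 17.6 kg = 492.8 ng/min
492.8 ng/min × 60 min/hr = 29568 ng/hr
Rate = 29568 ng/hr ÷ 6890.411 ng/mL = 4.291181 mL/hr
Time remaining = 171.4001 mL ÷ 4.291181 mL/hr = 39.9424 hr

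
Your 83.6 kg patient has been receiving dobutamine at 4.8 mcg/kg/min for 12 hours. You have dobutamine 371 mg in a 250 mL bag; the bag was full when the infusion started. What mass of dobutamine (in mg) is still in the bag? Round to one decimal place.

82.1 mg

Dose = 4.8 mcg/kg/min × 83.6 kg = 401.28 mcg/min
401.28 mcg/min × 60 min/hr = 24076.8 mcg/hr
Concentration = 371 mg ÷ 250 mL = 1.484 mg/mL = 1484 mcg/mL
Rate = 24076.8 mcg/hr ÷ 1484 mcg/mL = 16.22426 mL/hr
Volume infused = 16.22426 mL/hr × 12 hr = 194.6911 mL
Volume remaining = 250 − 194.6911 = 55.30889 mL
Drug remaining = 55.30889 mL × 1484 mcg/mL = 82078.4 mcg = 82.0784 mg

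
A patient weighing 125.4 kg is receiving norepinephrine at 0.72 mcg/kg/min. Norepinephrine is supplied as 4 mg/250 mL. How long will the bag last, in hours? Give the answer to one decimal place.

Dose = 0.72 mcg/kg/min × 125.4 kg = 90.288 mcg/min
90.288 mcg/min × 60 min/hr = 5417.28 mcg/hr
Concentration = 4 mg ÷ 250 mL = 0.016 mg/mL = 16 mcg/mL
Rate = 5417.28 mcg/hr ÷ 16 mcg/mL = 338.58 mL/hr
Duration = 250 mL ÷ 338.58 mL/hr = 0.7383779 hr

0.7 hours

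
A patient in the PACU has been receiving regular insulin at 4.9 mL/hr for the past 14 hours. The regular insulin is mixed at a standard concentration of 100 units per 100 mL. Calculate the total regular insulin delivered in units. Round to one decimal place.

Concentration = 100 units ÷ 100 mL = 1 units/mL
Drug rate = 4.9 mL/hr × 1 units/mL = 4.9 units/hr
Total = 4.9 units/hr × 14 hr = 68.6 units

68.6 units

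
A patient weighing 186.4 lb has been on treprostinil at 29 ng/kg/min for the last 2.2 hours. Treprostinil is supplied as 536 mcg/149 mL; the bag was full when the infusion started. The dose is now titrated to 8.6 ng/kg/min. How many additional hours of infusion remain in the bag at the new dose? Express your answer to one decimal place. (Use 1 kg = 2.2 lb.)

4.8 hours

Initial rate:
Weight = 186.4 lb ÷ 2.2 lb/kg = 84.72727 kg
Dose = 29 ng/kg/min × 84.72727 kg = 2457.091 ng/min
2457.091 ng/min × 60 min/hr = 147425.5 ng/hr
Concentration = 536 mcg ÷ 149 mL = 3.597315 mcg/mL = 3597.315 ng/mL
Rate = 147425.5 ng/hr ÷ 3597.315 ng/mL = 40.98208 mL/hr
Volume infused so far = 40.98208 mL/hr × 2.2 hr = 90.16057 mL
Volume remaining = 149 − 90.16057 = 58.83943 mL
New rate:
Dose = 8.6 ng/kg/min × 84.72727 kg = 728.6545 ng/min
728.6545 ng/min × 60 min/hr = 43719.27 ng/hr
Rate = 43719.27 ng/hr ÷ 3597.315 ng/mL = 12.15331 mL/hr
Time remaining = 58.83943 mL ÷ 12.15331 mL/hr = 4.841435 hr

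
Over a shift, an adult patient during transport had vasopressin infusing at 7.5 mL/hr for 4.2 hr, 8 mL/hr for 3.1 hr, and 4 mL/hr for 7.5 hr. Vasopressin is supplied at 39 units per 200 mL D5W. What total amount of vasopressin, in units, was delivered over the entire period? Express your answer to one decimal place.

16.8 units

Concentration = 39 units ÷ 200 mL = 0.195 units/mL
Stage 1: 7.5 mL/hr × 4.2 hr = 31.5 mL → 31.5 mL × 0.195 units/mL = 6.1425 units
Stage 2: 8 mL/hr × 3.1 hr = 24.8 mL → 24.8 mL × 0.195 units/mL = 4.836 units
Stage 3: 4 mL/hr × 7.5 hr = 30 mL → 30 mL × 0.195 units/mL = 5.85 units
Total = 6.1425 + 4.836 + 5.85 = 16.8285 units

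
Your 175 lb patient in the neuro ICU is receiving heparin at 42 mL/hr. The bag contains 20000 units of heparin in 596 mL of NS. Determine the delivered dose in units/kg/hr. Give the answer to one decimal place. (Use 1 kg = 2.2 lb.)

17.7 units/kg/hr

Weight = 175 lb ÷ 2.2 lb/kg = 79.54545 kg
Concentration = 20000 units ÷ 596 mL = 33.55705 units/mL
Drug rate = 42 mL/hr × 33.55705 units/mL = 1409.396 units/hr
1409.396 units/hr ÷ 79.54545 kg = 17.71812 units/kg/hr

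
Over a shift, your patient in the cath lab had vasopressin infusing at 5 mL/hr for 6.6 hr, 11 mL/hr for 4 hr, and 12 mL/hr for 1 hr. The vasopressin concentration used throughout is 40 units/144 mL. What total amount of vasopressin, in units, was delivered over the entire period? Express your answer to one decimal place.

Concentration = 40 units ÷ 144 mL = 0.2777778 units/mL
Stage 1: 5 mL/hr × 6.6 hr = 33 mL → 33 mL × 0.2777778 units/mL = 9.166667 units
Stage 2: 11 mL/hr × 4 hr = 44 mL → 44 mL × 0.2777778 units/mL = 12.22222 units
Stage 3: 12 mL/hr × 1 hr = 12 mL → 12 mL × 0.2777778 units/mL = 3.333333 units
Total = 9.166667 + 12.22222 + 3.333333 = 24.72222 units

24.7 units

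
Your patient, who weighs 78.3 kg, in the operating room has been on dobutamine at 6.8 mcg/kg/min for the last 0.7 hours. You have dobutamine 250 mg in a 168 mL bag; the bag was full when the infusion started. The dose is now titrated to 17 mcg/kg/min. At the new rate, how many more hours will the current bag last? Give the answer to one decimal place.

2.9 hours

Initial rate:
Dose = 6.8 mcg/kg/min × 78.3 kg = 532.44 mcg/min
532.44 mcg/min × 60 min/hr = 31946.4 mcg/hr
Concentration = 250 mg ÷ 168 mL = 1.488095 mg/mL = 1488.095 mcg/mL
Rate = 31946.4 mcg/hr ÷ 1488.095 mcg/mL = 21.46798 mL/hr
Volume infused so far = 21.46798 mL/hr × 0.7 hr = 15.02759 mL
Volume remaining = 168 − 15.02759 = 152.9724 mL
New rate:
Dose = 17 mcg/kg/min × 78.3 kg = 1331.1 mcg/min
1331.1 mcg/min × 60 min/hr = 79866 mcg/hr
Rate = 79866 mcg/hr ÷ 1488.095 mcg/mL = 53.66995 mL/hr
Time remaining = 152.9724 mL ÷ 53.66995 mL/hr = 2.850243 hr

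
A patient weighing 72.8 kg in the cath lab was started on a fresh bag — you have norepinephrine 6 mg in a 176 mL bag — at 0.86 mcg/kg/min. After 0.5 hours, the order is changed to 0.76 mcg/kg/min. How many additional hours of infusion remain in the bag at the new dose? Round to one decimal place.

1.2 hours

Initial rate:
Dose = 0.86 mcg/kg/min × 72.8 kg = 62.608 mcg/min
62.608 mcg/min × 60 min/hr = 3756.48 mcg/hr
Concentration = 6 mg ÷ 176 mL = 0.03409091 mg/mL = 34.09091 mcg/mL
Rate = 3756.48 mcg/hr ÷ 34.09091 mcg/mL = 110.1901 mL/hr
Volume infused so far = 110.1901 mL/hr × 0.5 hr = 55.09504 mL
Volume remaining = 176 − 55.09504 = 120.905 mL
New rate:
Dose = 0.76 mcg/kg/min × 72.8 kg = 55.328 mcg/min
55.328 mcg/min × 60 min/hr = 3319.68 mcg/hr
Rate = 3319.68 mcg/hr ÷ 34.09091 mcg/mL = 97.37728 mL/hr
Time remaining = 120.905 mL ÷ 97.37728 mL/hr = 1.241614 hr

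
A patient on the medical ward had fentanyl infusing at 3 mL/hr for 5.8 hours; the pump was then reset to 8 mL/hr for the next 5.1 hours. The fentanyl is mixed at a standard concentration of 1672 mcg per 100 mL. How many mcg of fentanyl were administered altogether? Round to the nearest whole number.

973 mcg

Concentration = 1672 mcg ÷ 100 mL = 16.72 mcg/mL
Stage 1: 3 mL/hr × 5.8 hr = 17.4 mL → 17.4 mL × 16.72 mcg/mL = 290.928 mcg
Stage 2: 8 mL/hr × 5.1 hr = 40.8 mL → 40.8 mL × 16.72 mcg/mL = 682.176 mcg
Total = 290.928 + 682.176 = 973.104 mcg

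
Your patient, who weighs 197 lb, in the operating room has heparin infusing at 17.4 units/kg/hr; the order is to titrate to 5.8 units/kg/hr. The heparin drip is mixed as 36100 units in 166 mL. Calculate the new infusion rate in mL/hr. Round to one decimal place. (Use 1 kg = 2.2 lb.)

2.4 mL/hr

Weight = 197 lb ÷ 2.2 lb/kg = 89.54545 kg
Dose = 5.8 units/kg/hr × 89.54545 kg = 519.3636 units/hr
Concentration = 36100 units ÷ 166 mL = 217.4699 units/mL
Rate = 519.3636 units/hr ÷ 217.4699 units/mL = 2.38821 mL/hr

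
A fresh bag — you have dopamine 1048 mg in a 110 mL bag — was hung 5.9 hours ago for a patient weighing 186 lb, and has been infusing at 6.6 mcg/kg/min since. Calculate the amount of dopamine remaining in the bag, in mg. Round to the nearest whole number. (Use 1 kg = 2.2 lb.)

Weight = 186 lb ÷ 2.2 lb/kg = 84.54545 kg
Dose = 6.6 mcg/kg/min × 84.54545 kg = 558 mcg/min
558 mcg/min × 60 min/hr = 33480 mcg/hr
Concentration = 1048 mg ÷ 110 mL = 9.527273 mg/mL = 9527.273 mcg/mL
Rate = 33480 mcg/hr ÷ 9527.273 mcg/mL = 3.514122 mL/hr
Volume infused = 3.514122 mL/hr × 5.9 hr = 20.73332 mL
Volume remaining = 110 − 20.73332 = 89.26668 mL
Drug remaining = 89.26668 mL × 9527.273 mcg/mL = 850468 mcg = 850.468 mg

850 mg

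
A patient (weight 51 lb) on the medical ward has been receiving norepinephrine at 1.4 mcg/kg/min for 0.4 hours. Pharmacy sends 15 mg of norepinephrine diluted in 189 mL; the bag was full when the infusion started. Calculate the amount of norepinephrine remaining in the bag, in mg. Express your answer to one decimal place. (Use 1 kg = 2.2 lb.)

Weight = 51 lb ÷ 2.2 lb/kg = 23.18182 kg
Dose = 1.4 mcg/kg/min × 23.18182 kg = 32.45455 mcg/min
32.45455 mcg/min × 60 min/hr = 1947.273 mcg/hr
Concentration = 15 mg ÷ 189 mL = 0.07936508 mg/mL = 79.36508 mcg/mL
Rate = 1947.273 mcg/hr ÷ 79.36508 mcg/mL = 24.53564 mL/hr
Volume infused = 24.53564 mL/hr × 0.4 hr = 9.814255 mL
Volume remaining = 189 − 9.814255 = 179.1857 mL
Drug remaining = 179.1857 mL × 79.36508 mcg/mL = 14221.09 mcg = 14.22109 mg

14.2 mg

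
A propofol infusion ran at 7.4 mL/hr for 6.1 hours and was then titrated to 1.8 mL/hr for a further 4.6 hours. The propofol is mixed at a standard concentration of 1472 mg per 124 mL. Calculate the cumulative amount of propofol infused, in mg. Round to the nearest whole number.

Concentration = 1472 mg ÷ 124 mL = 11.87097 mg/mL
Stage 1: 7.4 mL/hr × 6.1 hr = 45.14 mL → 45.14 mL × 11.87097 mg/mL = 535.8555 mg
Stage 2: 1.8 mL/hr × 4.6 hr = 8.28 mL → 8.28 mL × 11.87097 mg/mL = 98.29161 mg
Total = 535.8555 + 98.29161 = 634.1471 mg

634 mg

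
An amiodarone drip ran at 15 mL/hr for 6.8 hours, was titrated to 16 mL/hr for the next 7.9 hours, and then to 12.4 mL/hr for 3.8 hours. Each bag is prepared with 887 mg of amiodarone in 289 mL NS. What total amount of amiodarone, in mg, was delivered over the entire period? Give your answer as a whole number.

846 mg

Concentration = 887 mg ÷ 289 mL = 3.069204 mg/mL
Stage 1: 15 mL/hr × 6.8 hr = 102 mL → 102 mL × 3.069204 mg/mL = 313.0588 mg
Stage 2: 16 mL/hr × 7.9 hr = 126.4 mL → 126.4 mL × 3.069204 mg/mL = 387.9474 mg
Stage 3: 12.4 mL/hr × 3.8 hr = 47.12 mL → 47.12 mL × 3.069204 mg/mL = 144.6209 mg
Total = 313.0588 + 387.9474 + 144.6209 = 845.6271 mg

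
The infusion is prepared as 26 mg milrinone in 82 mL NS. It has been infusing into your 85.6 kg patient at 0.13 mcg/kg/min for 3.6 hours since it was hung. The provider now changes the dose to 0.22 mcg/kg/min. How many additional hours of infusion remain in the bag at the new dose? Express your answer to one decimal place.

Initial rate:
Dose = 0.13 mcg/kg/min × 85.6 kg = 11.128 mcg/min
11.128 mcg/min × 60 min/hr = 667.68 mcg/hr
Concentration = 26 mg ÷ 82 mL = 0.3170732 mg/mL = 317.0732 mcg/mL
Rate = 667.68 mcg/hr ÷ 317.0732 mcg/mL = 2.10576 mL/hr
Volume infused so far = 2.10576 mL/hr × 3.6 hr = 7.580736 mL
Volume remaining = 82 − 7.580736 = 74.41926 mL
New rate:
Dose = 0.22 mcg/kg/min × 85.6 kg = 18.832 mcg/min
18.832 mcg/min × 60 min/hr = 1129.92 mcg/hr
Rate = 1129.92 mcg/hr ÷ 317.0732 mcg/mL = 3.563594 mL/hr
Time remaining = 74.41926 mL ÷ 3.563594 mL/hr = 20.88321 hr

20.9 hours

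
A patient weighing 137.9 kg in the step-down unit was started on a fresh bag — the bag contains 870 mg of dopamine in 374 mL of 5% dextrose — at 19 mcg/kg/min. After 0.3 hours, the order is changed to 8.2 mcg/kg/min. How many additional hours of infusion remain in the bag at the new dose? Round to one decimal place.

Initial rate:
Dose = 19 mcg/kg/min × 137.9 kg = 2620.1 mcg/min
2620.1 mcg/min × 60 min/hr = 157206 mcg/hr
Concentration = 870 mg ÷ 374 mL = 2.326203 mg/mL = 2326.203 mcg/mL
Rate = 157206 mcg/hr ÷ 2326.203 mcg/mL = 67.58051 mL/hr
Volume infused so far = 67.58051 mL/hr × 0.3 hr = 20.27415 mL
Volume remaining = 374 − 20.27415 = 353.7258 mL
New rate:
Dose = 8.2 mcg/kg/min × 137.9 kg = 1130.78 mcg/min
1130.78 mcg/min × 60 min/hr = 67846.8 mcg/hr
Rate = 67846.8 mcg/hr ÷ 2326.203 mcg/mL = 29.16633 mL/hr
Time remaining = 353.7258 mL ÷ 29.16633 mL/hr = 12.12789 hr

12.1 hours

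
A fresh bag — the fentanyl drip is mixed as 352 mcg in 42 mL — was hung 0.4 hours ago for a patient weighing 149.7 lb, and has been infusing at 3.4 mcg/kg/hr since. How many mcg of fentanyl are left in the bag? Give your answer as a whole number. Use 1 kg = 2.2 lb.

Weight = 149.7 lb ÷ 2.2 lb/kg = 68.04545 kg
Dose = 3.4 mcg/kg/hr × 68.04545 kg = 231.3545 mcg/hr
Concentration = 352 mcg ÷ 42 mL = 8.380952 mcg/mL
Rate = 231.3545 mcg/hr ÷ 8.380952 mcg/mL = 27.6048 mL/hr
Volume infused = 27.6048 mL/hr × 0.4 hr = 11.04192 mL
Volume remaining = 42 − 11.04192 = 30.95808 mL
Drug remaining = 30.95808 mL × 8.380952 mcg/mL = 259.4582 mcg

259 mcg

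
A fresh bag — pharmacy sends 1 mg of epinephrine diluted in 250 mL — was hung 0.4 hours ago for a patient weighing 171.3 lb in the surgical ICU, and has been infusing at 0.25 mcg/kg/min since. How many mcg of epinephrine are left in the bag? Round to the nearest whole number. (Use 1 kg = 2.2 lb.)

Weight = 171.3 lb ÷ 2.2 lb/kg = 77.86364 kg
Dose = 0.25 mcg/kg/min × 77.86364 kg = 19.46591 mcg/min
19.46591 mcg/min × 60 min/hr = 1167.955 mcg/hr
Concentration = 1 mg ÷ 250 mL = 0.004 mg/mL = 4 mcg/mL
Rate = 1167.955 mcg/hr ÷ 4 mcg/mL = 291.9886 mL/hr
Volume infused = 291.9886 mL/hr × 0.4 hr = 116.7955 mL
Volume remaining = 250 − 116.7955 = 133.2045 mL
Drug remaining = 133.2045 mL × 4 mcg/mL = 532.8182 mcg

533 mcg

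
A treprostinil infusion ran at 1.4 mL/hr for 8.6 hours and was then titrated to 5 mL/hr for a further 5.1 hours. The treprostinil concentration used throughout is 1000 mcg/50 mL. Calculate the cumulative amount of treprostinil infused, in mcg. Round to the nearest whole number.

Concentration = 1000 mcg ÷ 50 mL = 20 mcg/mL
Stage 1: 1.4 mL/hr × 8.6 hr = 12.04 mL → 12.04 mL × 20 mcg/mL = 240.8 mcg
Stage 2: 5 mL/hr × 5.1 hr = 25.5 mL → 25.5 mL × 20 mcg/mL = 510 mcg
Total = 240.8 + 510 = 750.8 mcg

751 mcg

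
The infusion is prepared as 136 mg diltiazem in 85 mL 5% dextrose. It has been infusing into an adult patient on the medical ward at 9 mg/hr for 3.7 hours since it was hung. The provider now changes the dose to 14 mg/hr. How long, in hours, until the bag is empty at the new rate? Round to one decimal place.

Initial rate:
Concentration = 136 mg ÷ 85 mL = 1.6 mg/mL
Rate = 9 mg/hr ÷ 1.6 mg/mL = 5.625 mL/hr
Volume infused so far = 5.625 mL/hr × 3.7 hr = 20.8125 mL
Volume remaining = 85 − 20.8125 = 64.1875 mL
New rate:
Rate = 14 mg/hr ÷ 1.6 mg/mL = 8.75 mL/hr
Time remaining = 64.1875 mL ÷ 8.75 mL/hr = 7.335714 hr

7.3 hours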